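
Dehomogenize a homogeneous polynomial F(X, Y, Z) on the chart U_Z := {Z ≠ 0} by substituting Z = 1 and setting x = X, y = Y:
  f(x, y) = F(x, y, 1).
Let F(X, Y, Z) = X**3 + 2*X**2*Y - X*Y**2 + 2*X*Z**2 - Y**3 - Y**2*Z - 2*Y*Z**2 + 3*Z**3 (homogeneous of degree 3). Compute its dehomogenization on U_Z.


f(x, y) = x**3 + 2*x**2*y - x*y**2 + 2*x - y**3 - y**2 - 2*y + 3

On U_Z we set Z = 1. Each monomial c·X^i·Y^j·Z^k in F becomes c·x^i·y^j·1^k = c·x^i·y^j.
Substituting Z = 1: F(X, Y, 1) = x**3 + 2*x**2*y - x*y**2 + 2*x - y**3 - y**2 - 2*y + 3.
Note: deg(f) ≤ deg(F) = 3; strict inequality happens when F is divisible by Z (lost terms).


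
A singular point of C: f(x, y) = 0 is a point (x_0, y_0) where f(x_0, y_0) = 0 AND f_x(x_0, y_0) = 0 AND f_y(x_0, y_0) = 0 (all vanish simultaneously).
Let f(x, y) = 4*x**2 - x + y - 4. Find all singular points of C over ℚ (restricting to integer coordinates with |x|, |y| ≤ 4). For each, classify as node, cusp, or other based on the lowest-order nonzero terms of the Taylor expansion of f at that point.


No singular points in the scanned grid; C is smooth there.

Compute partial derivatives:
  f_x = 8*x - 1.
  f_y = 1.
f_y = 1 is a nonzero constant, so f_y never vanishes: no point (x, y) can satisfy f = f_x = f_y = 0. In particular no (x, y) ∈ {−4, ..., 4}² is singular; the curve is smooth.


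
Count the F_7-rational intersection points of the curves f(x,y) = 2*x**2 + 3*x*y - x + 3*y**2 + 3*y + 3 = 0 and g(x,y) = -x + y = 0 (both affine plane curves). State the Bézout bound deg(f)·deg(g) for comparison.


Common zeros: ∅; count = 0; Bézout bound = 2.

deg(f) = 2, deg(g) = 1, so Bézout bound = 2.
Scan x ∈ F_7. For each x, list the y ∈ F_7 with f(x, y) ≡ 0 and those with g(x, y) ≡ 0 (mod 7); the common zeros in that column are the intersection.
  x = 0: f ≡ 0 at y ∈ {2, 4}; g ≡ 0 at y ∈ {0}; common: ∅.
  x = 1: f ≡ 0 at y ∈ {2, 3}; g ≡ 0 at y ∈ {1}; common: ∅.
  x = 2: f ≡ 0 at y ∈ {1, 3}; g ≡ 0 at y ∈ {2}; common: ∅.
  x = 3: f ≡ 0 at y ∈ ∅; g ≡ 0 at y ∈ {3}; common: ∅.
  x = 4: f ≡ 0 at y ∈ {1}; g ≡ 0 at y ∈ {4}; common: ∅.
  x = 5: f ≡ 0 at y ∈ {4}; g ≡ 0 at y ∈ {5}; common: ∅.
  x = 6: f ≡ 0 at y ∈ ∅; g ≡ 0 at y ∈ {6}; common: ∅.
Collecting: common zeros = ∅, so the count is 0.
Comparison with the Bézout bound: 0 ≤ 2 = deg(f)·deg(g), as expected for curves with no common component (the affine F_7-count falls short of the bound because intersections may lie at infinity, over extension fields, or carry multiplicity).


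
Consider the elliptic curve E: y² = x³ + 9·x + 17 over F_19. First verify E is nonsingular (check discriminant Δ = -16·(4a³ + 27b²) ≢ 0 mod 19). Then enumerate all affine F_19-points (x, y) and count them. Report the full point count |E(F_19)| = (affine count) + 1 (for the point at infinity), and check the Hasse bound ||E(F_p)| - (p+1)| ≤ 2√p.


Affine points = {(0, 6), (0, 13), (2, 9), (2, 10), (5, 4), (5, 15), (7, 9), (7, 10), (10, 9), (10, 10), (16, 1), (16, 18), (18, 8), (18, 11)}; affine count = 14; |E(F_19)| = 15.

Discriminant check: Δ ∝ 4a³ + 27b² = 4·9³ + 27·17² = 4·729 + 27·289 ≡ 3 (mod 19). Nonzero ⇒ E is nonsingular.
For each x ∈ F_19, compute rhs = x³ + 9·x + 17 mod 19, then count y ∈ F_19 with y² ≡ rhs.
  x = 0: rhs = 17, matching y values: 6, 13 (2 points).
  x = 1: rhs = 8, matching y values: none (0 points).
  x = 2: rhs = 5, matching y values: 9, 10 (2 points).
  x = 3: rhs = 14, matching y values: none (0 points).
  x = 4: rhs = 3, matching y values: none (0 points).
  x = 5: rhs = 16, matching y values: 4, 15 (2 points).
  x = 6: rhs = 2, matching y values: none (0 points).
  x = 7: rhs = 5, matching y values: 9, 10 (2 points).
  x = 8: rhs = 12, matching y values: none (0 points).
  x = 9: rhs = 10, matching y values: none (0 points).
  x = 10: rhs = 5, matching y values: 9, 10 (2 points).
  x = 11: rhs = 3, matching y values: none (0 points).
  x = 12: rhs = 10, matching y values: none (0 points).
  x = 13: rhs = 13, matching y values: none (0 points).
  x = 14: rhs = 18, matching y values: none (0 points).
  x = 15: rhs = 12, matching y values: none (0 points).
  x = 16: rhs = 1, matching y values: 1, 18 (2 points).
  x = 17: rhs = 10, matching y values: none (0 points).
  x = 18: rhs = 7, matching y values: 8, 11 (2 points).
Total affine count: 14.
Full point count |E(F_19)| = 14 + 1 = 15.
Hasse bound: |15 − (19+1)| = |-5| = 5 ≤ 2√19 ≈ 8.7178 ✓.


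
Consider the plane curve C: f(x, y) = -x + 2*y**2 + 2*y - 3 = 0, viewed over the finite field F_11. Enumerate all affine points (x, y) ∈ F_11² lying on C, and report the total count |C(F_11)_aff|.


Affine F_11-points: {(1, 1), (1, 9), (2, 5), (4, 4), (4, 6), (8, 0), (8, 10), (9, 2), (9, 8), (10, 3), (10, 7)}; count = 11.

For each of the 121 pairs (x, y) ∈ F_11², evaluate f(x, y) mod 11. Record the zeros.
  x = 0: [0↦8, 1↦1, 2↦9, 3↦10, 4↦4, 5↦2, 6↦4, 7↦10, 8↦9, 9↦1, 10↦8]  zeros at y ∈ ∅
  x = 1: [0↦7, 1↦0, 2↦8, 3↦9, 4↦3, 5↦1, 6↦3, 7↦9, 8↦8, 9↦0, 10↦7]  zeros at y ∈ {1, 9}
  x = 2: [0↦6, 1↦10, 2↦7, 3↦8, 4↦2, 5↦0, 6↦2, 7↦8, 8↦7, 9↦10, 10↦6]  zeros at y ∈ {5}
  x = 3: [0↦5, 1↦9, 2↦6, 3↦7, 4↦1, 5↦10, 6↦1, 7↦7, 8↦6, 9↦9, 10↦5]  zeros at y ∈ ∅
  x = 4: [0↦4, 1↦8, 2↦5, 3↦6, 4↦0, 5↦9, 6↦0, 7↦6, 8↦5, 9↦8, 10↦4]  zeros at y ∈ {4, 6}
  x = 5: [0↦3, 1↦7, 2↦4, 3↦5, 4↦10, 5↦8, 6↦10, 7↦5, 8↦4, 9↦7, 10↦3]  zeros at y ∈ ∅
  x = 6: [0↦2, 1↦6, 2↦3, 3↦4, 4↦9, 5↦7, 6↦9, 7↦4, 8↦3, 9↦6, 10↦2]  zeros at y ∈ ∅
  x = 7: [0↦1, 1↦5, 2↦2, 3↦3, 4↦8, 5↦6, 6↦8, 7↦3, 8↦2, 9↦5, 10↦1]  zeros at y ∈ ∅
  x = 8: [0↦0, 1↦4, 2↦1, 3↦2, 4↦7, 5↦5, 6↦7, 7↦2, 8↦1, 9↦4, 10↦0]  zeros at y ∈ {0, 10}
  x = 9: [0↦10, 1↦3, 2↦0, 3↦1, 4↦6, 5↦4, 6↦6, 7↦1, 8↦0, 9↦3, 10↦10]  zeros at y ∈ {2, 8}
  x = 10: [0↦9, 1↦2, 2↦10, 3↦0, 4↦5, 5↦3, 6↦5, 7↦0, 8↦10, 9↦2, 10↦9]  zeros at y ∈ {3, 7}
Collecting zeros: affine points = {(1, 1), (1, 9), (2, 5), (4, 4), (4, 6), (8, 0), (8, 10), (9, 2), (9, 8), (10, 3), (10, 7)}.
Total count |C(F_11)_aff| = 11.


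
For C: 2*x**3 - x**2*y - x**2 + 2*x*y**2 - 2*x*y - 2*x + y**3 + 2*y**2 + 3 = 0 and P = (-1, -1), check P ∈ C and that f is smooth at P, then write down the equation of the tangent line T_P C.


Tangent line at P: 8*x + 4*y + 12 = 0.

Step 1: f(-1, -1) = 0, so P lies on C.
Step 2: partial derivatives
  f_x(x, y) = 6*x**2 - 2*x*y - 2*x + 2*y**2 - 2*y - 2, f_y(x, y) = -x**2 + 4*x*y - 2*x + 3*y**2 + 4*y.
  f_x(P) = 8, f_y(P) = 4 (gradient nonzero, so P is smooth).
Step 3: tangent line at P: 8·(x − -1) + 4·(y − -1) = 0.
Expanding: 8*x + 4*y + 12 = 0.


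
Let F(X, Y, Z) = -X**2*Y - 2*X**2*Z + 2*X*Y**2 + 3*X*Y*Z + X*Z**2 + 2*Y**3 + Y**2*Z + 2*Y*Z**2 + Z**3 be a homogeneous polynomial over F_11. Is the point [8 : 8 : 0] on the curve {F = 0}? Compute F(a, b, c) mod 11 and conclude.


F(8,8,0) ≡ 7 (mod 11); P is NOT on the curve.

Evaluate F(8, 8, 0) term-by-term (mod 11).
  -X**2*Y ↦ -1·64·8·1 = -512
  -2*X**2*Z ↦ -2·64·1·0 = 0
  2*X*Y**2 ↦ 2·8·64·1 = 1024
  3*X*Y*Z ↦ 3·8·8·0 = 0
  X*Z**2 ↦ 1·8·1·0 = 0
  2*Y**3 ↦ 2·1·512·1 = 1024
  Y**2*Z ↦ 1·1·64·0 = 0
  2*Y*Z**2 ↦ 2·1·8·0 = 0
  Z**3 ↦ 1·1·1·0 = 0
Sum: F(8, 8, 0) = (-512) + (0) + (1024) + (0) + (0) + (1024) + (0) + (0) + (0) = 1536.
Reducing mod 11: 1536 ≡ 7 (mod 11).
Since F(a, b, c) ≡ 7 ≠ 0 (mod 11), P does NOT lie on the curve.


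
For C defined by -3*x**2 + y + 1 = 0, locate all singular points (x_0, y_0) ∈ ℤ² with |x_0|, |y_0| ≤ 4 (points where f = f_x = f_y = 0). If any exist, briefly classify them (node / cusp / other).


No singular points in the scanned grid; C is smooth there.

Compute partial derivatives:
  f_x = -6*x.
  f_y = 1.
f_y = 1 is a nonzero constant, so f_y never vanishes: no point (x, y) can satisfy f = f_x = f_y = 0. In particular no (x, y) ∈ {−4, ..., 4}² is singular; the curve is smooth.


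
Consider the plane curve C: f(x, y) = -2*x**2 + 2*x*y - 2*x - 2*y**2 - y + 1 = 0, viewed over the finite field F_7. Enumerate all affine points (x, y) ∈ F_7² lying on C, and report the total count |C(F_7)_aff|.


Affine F_7-points: {(0, 4), (0, 6), (3, 2), (3, 4), (5, 2), (5, 6)}; count = 6.

For each of the 49 pairs (x, y) ∈ F_7², evaluate f(x, y) mod 7. Record the zeros.
  x = 0: [0↦1, 1↦5, 2↦5, 3↦1, 4↦0, 5↦2, 6↦0]  zeros at y ∈ {4, 6}
  x = 1: [0↦4, 1↦3, 2↦5, 3↦3, 4↦4, 5↦1, 6↦1]  zeros at y ∈ ∅
  x = 2: [0↦3, 1↦4, 2↦1, 3↦1, 4↦4, 5↦3, 6↦5]  zeros at y ∈ ∅
  x = 3: [0↦5, 1↦1, 2↦0, 3↦2, 4↦0, 5↦1, 6↦5]  zeros at y ∈ {2, 4}
  x = 4: [0↦3, 1↦1, 2↦2, 3↦6, 4↦6, 5↦2, 6↦1]  zeros at y ∈ ∅
  x = 5: [0↦4, 1↦4, 2↦0, 3↦6, 4↦1, 5↦6, 6↦0]  zeros at y ∈ {2, 6}
  x = 6: [0↦1, 1↦3, 2↦1, 3↦2, 4↦6, 5↦6, 6↦2]  zeros at y ∈ ∅
Collecting zeros: affine points = {(0, 4), (0, 6), (3, 2), (3, 4), (5, 2), (5, 6)}.
Total count |C(F_7)_aff| = 6.


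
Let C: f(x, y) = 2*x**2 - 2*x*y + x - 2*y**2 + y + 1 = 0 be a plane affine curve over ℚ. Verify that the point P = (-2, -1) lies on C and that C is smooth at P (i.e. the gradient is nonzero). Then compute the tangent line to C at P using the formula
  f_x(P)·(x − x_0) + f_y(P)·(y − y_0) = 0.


Tangent line at P: -5*x + 9*y - 1 = 0.

Step 1: f(-2, -1) = 0, so P lies on C.
Step 2: partial derivatives
  f_x(x, y) = 4*x - 2*y + 1, f_y(x, y) = -2*x - 4*y + 1.
  f_x(P) = -5, f_y(P) = 9 (gradient nonzero, so P is smooth).
Step 3: tangent line at P: -5·(x − -2) + 9·(y − -1) = 0.
Expanding: -5*x + 9*y - 1 = 0.


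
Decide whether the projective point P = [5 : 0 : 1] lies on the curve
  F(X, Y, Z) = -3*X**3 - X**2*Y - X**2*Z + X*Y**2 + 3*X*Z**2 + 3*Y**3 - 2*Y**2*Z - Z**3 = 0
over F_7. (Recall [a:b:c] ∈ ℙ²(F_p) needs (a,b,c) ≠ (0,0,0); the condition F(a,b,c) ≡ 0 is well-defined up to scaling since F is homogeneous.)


F(5,0,1) ≡ 6 (mod 7); P is NOT on the curve.

Evaluate F(5, 0, 1) term-by-term (mod 7).
  -3*X**3 ↦ -3·125·1·1 = -375
  -X**2*Y ↦ -1·25·0·1 = 0
  -X**2*Z ↦ -1·25·1·1 = -25
  X*Y**2 ↦ 1·5·0·1 = 0
  3*X*Z**2 ↦ 3·5·1·1 = 15
  3*Y**3 ↦ 3·1·0·1 = 0
  -2*Y**2*Z ↦ -2·1·0·1 = 0
  -Z**3 ↦ -1·1·1·1 = -1
Sum: F(5, 0, 1) = (-375) + (0) + (-25) + (0) + (15) + (0) + (0) + (-1) = -386.
Reducing mod 7: -386 ≡ 6 (mod 7).
Since F(a, b, c) ≡ 6 ≠ 0 (mod 7), P does NOT lie on the curve.


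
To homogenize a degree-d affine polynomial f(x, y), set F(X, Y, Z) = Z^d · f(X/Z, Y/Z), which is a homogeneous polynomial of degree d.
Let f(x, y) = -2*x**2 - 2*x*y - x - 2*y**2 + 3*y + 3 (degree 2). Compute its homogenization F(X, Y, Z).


F(X, Y, Z) = -2*X**2 - 2*X*Y - X*Z - 2*Y**2 + 3*Y*Z + 3*Z**2

deg(f) = 2.
Substitute x = X/Z, y = Y/Z into f, then multiply by Z^2.
  monomial -2·x^2·y^0 ↦ -2·X^2·Y^0·Z^0.
  monomial -2·x^1·y^1 ↦ -2·X^1·Y^1·Z^0.
  monomial -1·x^1·y^0 ↦ -1·X^1·Y^0·Z^1.
  monomial -2·x^0·y^2 ↦ -2·X^0·Y^2·Z^0.
  monomial 3·x^0·y^1 ↦ 3·X^0·Y^1·Z^1.
  monomial 3·x^0·y^0 ↦ 3·X^0·Y^0·Z^2.
Collecting: F(X, Y, Z) = -2*X**2 - 2*X*Y - X*Z - 2*Y**2 + 3*Y*Z + 3*Z**2.


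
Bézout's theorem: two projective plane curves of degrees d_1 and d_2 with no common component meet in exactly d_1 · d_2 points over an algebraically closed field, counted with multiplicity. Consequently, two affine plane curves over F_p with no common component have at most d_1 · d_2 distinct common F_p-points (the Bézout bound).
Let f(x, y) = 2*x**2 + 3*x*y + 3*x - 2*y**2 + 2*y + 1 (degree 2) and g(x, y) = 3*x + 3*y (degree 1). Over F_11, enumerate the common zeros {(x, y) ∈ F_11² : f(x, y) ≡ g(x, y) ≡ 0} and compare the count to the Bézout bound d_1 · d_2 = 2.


Common zeros: ∅; count = 0; Bézout bound = 2.

deg(f) = 2, deg(g) = 1, so Bézout bound = 2.
Scan x ∈ F_11. For each x, list the y ∈ F_11 with f(x, y) ≡ 0 and those with g(x, y) ≡ 0 (mod 11); the common zeros in that column are the intersection.
  x = 0: f ≡ 0 at y ∈ {3, 9}; g ≡ 0 at y ∈ {0}; common: ∅.
  x = 1: f ≡ 0 at y ∈ ∅; g ≡ 0 at y ∈ {10}; common: ∅.
  x = 2: f ≡ 0 at y ∈ ∅; g ≡ 0 at y ∈ {9}; common: ∅.
  x = 3: f ≡ 0 at y ∈ {5, 6}; g ≡ 0 at y ∈ {8}; common: ∅.
  x = 4: f ≡ 0 at y ∈ ∅; g ≡ 0 at y ∈ {7}; common: ∅.
  x = 5: f ≡ 0 at y ∈ {0, 3}; g ≡ 0 at y ∈ {6}; common: ∅.
  x = 6: f ≡ 0 at y ∈ ∅; g ≡ 0 at y ∈ {5}; common: ∅.
  x = 7: f ≡ 0 at y ∈ {8, 9}; g ≡ 0 at y ∈ {4}; common: ∅.
  x = 8: f ≡ 0 at y ∈ ∅; g ≡ 0 at y ∈ {3}; common: ∅.
  x = 9: f ≡ 0 at y ∈ ∅; g ≡ 0 at y ∈ {2}; common: ∅.
  x = 10: f ≡ 0 at y ∈ {0, 5}; g ≡ 0 at y ∈ {1}; common: ∅.
Collecting: common zeros = ∅, so the count is 0.
Comparison with the Bézout bound: 0 ≤ 2 = deg(f)·deg(g), as expected for curves with no common component (the affine F_11-count falls short of the bound because intersections may lie at infinity, over extension fields, or carry multiplicity).


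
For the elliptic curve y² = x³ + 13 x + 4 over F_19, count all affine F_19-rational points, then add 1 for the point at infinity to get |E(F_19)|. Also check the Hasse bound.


Affine points = {(0, 2), (0, 17), (2, 0), (4, 5), (4, 14), (5, 2), (5, 17), (7, 1), (7, 18), (12, 8), (12, 11), (14, 2), (14, 17), (18, 3), (18, 16)}; affine count = 15; |E(F_19)| = 16.

Discriminant check: Δ ∝ 4a³ + 27b² = 4·13³ + 27·4² = 4·2197 + 27·16 ≡ 5 (mod 19). Nonzero ⇒ E is nonsingular.
For each x ∈ F_19, compute rhs = x³ + 13·x + 4 mod 19, then count y ∈ F_19 with y² ≡ rhs.
  x = 0: rhs = 4, matching y values: 2, 17 (2 points).
  x = 1: rhs = 18, matching y values: none (0 points).
  x = 2: rhs = 0, matching y values: 0 (1 points).
  x = 3: rhs = 13, matching y values: none (0 points).
  x = 4: rhs = 6, matching y values: 5, 14 (2 points).
  x = 5: rhs = 4, matching y values: 2, 17 (2 points).
  x = 6: rhs = 13, matching y values: none (0 points).
  x = 7: rhs = 1, matching y values: 1, 18 (2 points).
  x = 8: rhs = 12, matching y values: none (0 points).
  x = 9: rhs = 14, matching y values: none (0 points).
  x = 10: rhs = 13, matching y values: none (0 points).
  x = 11: rhs = 15, matching y values: none (0 points).
  x = 12: rhs = 7, matching y values: 8, 11 (2 points).
  x = 13: rhs = 14, matching y values: none (0 points).
  x = 14: rhs = 4, matching y values: 2, 17 (2 points).
  x = 15: rhs = 2, matching y values: none (0 points).
  x = 16: rhs = 14, matching y values: none (0 points).
  x = 17: rhs = 8, matching y values: none (0 points).
  x = 18: rhs = 9, matching y values: 3, 16 (2 points).
Total affine count: 15.
Full point count |E(F_19)| = 15 + 1 = 16.
Hasse bound: |16 − (19+1)| = |-4| = 4 ≤ 2√19 ≈ 8.7178 ✓.


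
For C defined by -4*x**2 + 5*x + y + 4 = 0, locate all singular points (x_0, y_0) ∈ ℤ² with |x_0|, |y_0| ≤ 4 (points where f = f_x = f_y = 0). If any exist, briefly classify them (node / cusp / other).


No singular points in the scanned grid; C is smooth there.

Compute partial derivatives:
  f_x = 5 - 8*x.
  f_y = 1.
f_y = 1 is a nonzero constant, so f_y never vanishes: no point (x, y) can satisfy f = f_x = f_y = 0. In particular no (x, y) ∈ {−4, ..., 4}² is singular; the curve is smooth.


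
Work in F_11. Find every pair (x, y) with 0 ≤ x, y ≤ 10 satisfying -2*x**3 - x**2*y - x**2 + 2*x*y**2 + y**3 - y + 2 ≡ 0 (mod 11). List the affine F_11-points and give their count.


Affine F_11-points: {(0, 8), (1, 1), (1, 2), (1, 6), (2, 9), (3, 7), (5, 8), (6, 2), (6, 9), (6, 10), (7, 8), (8, 2), (9, 9), (10, 1)}; count = 14.

For each of the 121 pairs (x, y) ∈ F_11², evaluate f(x, y) mod 11. Record the zeros.
  x = 0: [0↦2, 1↦2, 2↦8, 3↦4, 4↦7, 5↦1, 6↦3, 7↦8, 8↦0, 9↦7, 10↦2]  zeros at y ∈ {8}
  x = 1: [0↦10, 1↦0, 2↦0, 3↦5, 4↦10, 5↦10, 6↦0, 7↦8, 8↦7, 9↦3, 10↦2]  zeros at y ∈ {1, 2, 6}
  x = 2: [0↦4, 1↦4, 2↦7, 3↦8, 4↦2, 5↦6, 6↦4, 7↦2, 8↦6, 9↦0, 10↦1]  zeros at y ∈ {9}
  x = 3: [0↦5, 1↦2, 2↦6, 3↦1, 4↦4, 5↦10, 6↦3, 7↦0, 8↦7, 9↦8, 10↦9]  zeros at y ∈ {7}
  x = 4: [0↦1, 1↦4, 2↦7, 3↦5, 4↦4, 5↦10, 6↦7, 7↦1, 8↦9, 9↦4, 10↦3]  zeros at y ∈ ∅
  x = 5: [0↦2, 1↦9, 2↦9, 3↦8, 4↦1, 5↦5, 6↦4, 7↦4, 8↦0, 9↦9, 10↦4]  zeros at y ∈ {8}
  x = 6: [0↦7, 1↦5, 2↦0, 3↦9, 4↦5, 5↦5, 6↦4, 7↦8, 8↦1, 9↦0, 10↦0]  zeros at y ∈ {2, 9, 10}
  x = 7: [0↦4, 1↦2, 2↦1, 3↦7, 4↦4, 5↦9, 6↦6, 7↦1, 8↦0, 9↦9, 10↦1]  zeros at y ∈ {8}
  x = 8: [0↦3, 1↦10, 2↦0, 3↦1, 4↦8, 5↦5, 6↦9, 7↦4, 8↦7, 9↦2, 10↦6]  zeros at y ∈ {2}
  x = 9: [0↦3, 1↦6, 2↦7, 3↦1, 4↦5, 5↦3, 6↦1, 7↦5, 8↦10, 9↦0, 10↦3]  zeros at y ∈ {9}
  x = 10: [0↦3, 1↦0, 2↦10, 3↦6, 4↦5, 5↦2, 6↦3, 7↦3, 8↦8, 9↦2, 10↦2]  zeros at y ∈ {1}
Collecting zeros: affine points = {(0, 8), (1, 1), (1, 2), (1, 6), (2, 9), (3, 7), (5, 8), (6, 2), (6, 9), (6, 10), (7, 8), (8, 2), (9, 9), (10, 1)}.
Total count |C(F_11)_aff| = 14.


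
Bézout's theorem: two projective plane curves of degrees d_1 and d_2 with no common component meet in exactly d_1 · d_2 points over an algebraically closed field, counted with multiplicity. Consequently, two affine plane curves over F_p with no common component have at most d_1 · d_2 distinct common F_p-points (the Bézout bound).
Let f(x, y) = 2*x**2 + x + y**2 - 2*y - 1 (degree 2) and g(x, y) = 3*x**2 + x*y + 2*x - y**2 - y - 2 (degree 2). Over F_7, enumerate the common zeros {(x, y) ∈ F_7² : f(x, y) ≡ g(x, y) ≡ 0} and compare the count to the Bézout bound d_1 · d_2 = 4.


Common zeros: {(4, 2)}; count = 1; Bézout bound = 4.

deg(f) = 2, deg(g) = 2, so Bézout bound = 4.
Scan x ∈ F_7. For each x, list the y ∈ F_7 with f(x, y) ≡ 0 and those with g(x, y) ≡ 0 (mod 7); the common zeros in that column are the intersection.
  x = 0: f ≡ 0 at y ∈ {4, 5}; g ≡ 0 at y ∈ {3}; common: ∅.
  x = 1: f ≡ 0 at y ∈ ∅; g ≡ 0 at y ∈ ∅; common: ∅.
  x = 2: f ≡ 0 at y ∈ ∅; g ≡ 0 at y ∈ {0, 1}; common: ∅.
  x = 3: f ≡ 0 at y ∈ {4, 5}; g ≡ 0 at y ∈ {3, 6}; common: ∅.
  x = 4: f ≡ 0 at y ∈ {0, 2}; g ≡ 0 at y ∈ {1, 2}; common: {2}.
  x = 5: f ≡ 0 at y ∈ ∅; g ≡ 0 at y ∈ ∅; common: ∅.
  x = 6: f ≡ 0 at y ∈ {0, 2}; g ≡ 0 at y ∈ {6}; common: ∅.
Collecting: common zeros = {(4, 2)}, so the count is 1.
Comparison with the Bézout bound: 1 ≤ 4 = deg(f)·deg(g), as expected for curves with no common component (the affine F_7-count falls short of the bound because intersections may lie at infinity, over extension fields, or carry multiplicity).


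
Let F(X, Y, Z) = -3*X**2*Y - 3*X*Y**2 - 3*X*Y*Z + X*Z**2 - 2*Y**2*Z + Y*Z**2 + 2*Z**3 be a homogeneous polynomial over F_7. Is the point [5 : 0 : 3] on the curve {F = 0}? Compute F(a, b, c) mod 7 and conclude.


F(5,0,3) ≡ 1 (mod 7); P is NOT on the curve.

Evaluate F(5, 0, 3) term-by-term (mod 7).
  -3*X**2*Y ↦ -3·25·0·1 = 0
  -3*X*Y**2 ↦ -3·5·0·1 = 0
  -3*X*Y*Z ↦ -3·5·0·3 = 0
  X*Z**2 ↦ 1·5·1·9 = 45
  -2*Y**2*Z ↦ -2·1·0·3 = 0
  Y*Z**2 ↦ 1·1·0·9 = 0
  2*Z**3 ↦ 2·1·1·27 = 54
Sum: F(5, 0, 3) = (0) + (0) + (0) + (45) + (0) + (0) + (54) = 99.
Reducing mod 7: 99 ≡ 1 (mod 7).
Since F(a, b, c) ≡ 1 ≠ 0 (mod 7), P does NOT lie on the curve.


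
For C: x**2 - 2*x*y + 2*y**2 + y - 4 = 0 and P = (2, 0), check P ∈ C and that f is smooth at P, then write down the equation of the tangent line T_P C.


Tangent line at P: 4*x - 3*y - 8 = 0.

Step 1: f(2, 0) = 0, so P lies on C.
Step 2: partial derivatives
  f_x(x, y) = 2*x - 2*y, f_y(x, y) = -2*x + 4*y + 1.
  f_x(P) = 4, f_y(P) = -3 (gradient nonzero, so P is smooth).
Step 3: tangent line at P: 4·(x − 2) + -3·(y − 0) = 0.
Expanding: 4*x - 3*y - 8 = 0.


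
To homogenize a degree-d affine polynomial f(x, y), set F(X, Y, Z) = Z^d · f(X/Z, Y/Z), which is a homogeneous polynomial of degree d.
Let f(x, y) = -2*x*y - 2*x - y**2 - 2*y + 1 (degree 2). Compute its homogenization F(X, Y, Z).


F(X, Y, Z) = -2*X*Y - 2*X*Z - Y**2 - 2*Y*Z + Z**2

deg(f) = 2.
Substitute x = X/Z, y = Y/Z into f, then multiply by Z^2.
  monomial -2·x^1·y^1 ↦ -2·X^1·Y^1·Z^0.
  monomial -2·x^1·y^0 ↦ -2·X^1·Y^0·Z^1.
  monomial -1·x^0·y^2 ↦ -1·X^0·Y^2·Z^0.
  monomial -2·x^0·y^1 ↦ -2·X^0·Y^1·Z^1.
  monomial 1·x^0·y^0 ↦ 1·X^0·Y^0·Z^2.
Collecting: F(X, Y, Z) = -2*X*Y - 2*X*Z - Y**2 - 2*Y*Z + Z**2.


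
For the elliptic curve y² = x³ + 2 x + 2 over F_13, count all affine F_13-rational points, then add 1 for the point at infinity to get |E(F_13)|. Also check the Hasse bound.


Affine points = {(2, 1), (2, 12), (3, 3), (3, 10), (4, 3), (4, 10), (6, 3), (6, 10), (8, 6), (8, 7), (11, 4), (11, 9), (12, 5), (12, 8)}; affine count = 14; |E(F_13)| = 15.

Discriminant check: Δ ∝ 4a³ + 27b² = 4·2³ + 27·2² = 4·8 + 27·4 ≡ 10 (mod 13). Nonzero ⇒ E is nonsingular.
For each x ∈ F_13, compute rhs = x³ + 2·x + 2 mod 13, then count y ∈ F_13 with y² ≡ rhs.
  x = 0: rhs = 2, matching y values: none (0 points).
  x = 1: rhs = 5, matching y values: none (0 points).
  x = 2: rhs = 1, matching y values: 1, 12 (2 points).
  x = 3: rhs = 9, matching y values: 3, 10 (2 points).
  x = 4: rhs = 9, matching y values: 3, 10 (2 points).
  x = 5: rhs = 7, matching y values: none (0 points).
  x = 6: rhs = 9, matching y values: 3, 10 (2 points).
  x = 7: rhs = 8, matching y values: none (0 points).
  x = 8: rhs = 10, matching y values: 6, 7 (2 points).
  x = 9: rhs = 8, matching y values: none (0 points).
  x = 10: rhs = 8, matching y values: none (0 points).
  x = 11: rhs = 3, matching y values: 4, 9 (2 points).
  x = 12: rhs = 12, matching y values: 5, 8 (2 points).
Total affine count: 14.
Full point count |E(F_13)| = 14 + 1 = 15.
Hasse bound: |15 − (13+1)| = |1| = 1 ≤ 2√13 ≈ 7.2111 ✓.


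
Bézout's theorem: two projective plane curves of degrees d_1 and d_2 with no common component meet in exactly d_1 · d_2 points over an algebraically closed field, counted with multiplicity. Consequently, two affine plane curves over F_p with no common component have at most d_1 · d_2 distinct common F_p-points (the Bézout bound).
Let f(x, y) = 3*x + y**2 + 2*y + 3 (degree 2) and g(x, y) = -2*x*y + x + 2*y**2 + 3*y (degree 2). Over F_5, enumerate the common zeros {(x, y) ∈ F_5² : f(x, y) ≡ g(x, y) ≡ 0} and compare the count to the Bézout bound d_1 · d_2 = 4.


Common zeros: {(3, 2)}; count = 1; Bézout bound = 4.

deg(f) = 2, deg(g) = 2, so Bézout bound = 4.
Scan x ∈ F_5. For each x, list the y ∈ F_5 with f(x, y) ≡ 0 and those with g(x, y) ≡ 0 (mod 5); the common zeros in that column are the intersection.
  x = 0: f ≡ 0 at y ∈ ∅; g ≡ 0 at y ∈ {0, 1}; common: ∅.
  x = 1: f ≡ 0 at y ∈ {4}; g ≡ 0 at y ∈ ∅; common: ∅.
  x = 2: f ≡ 0 at y ∈ ∅; g ≡ 0 at y ∈ {4}; common: ∅.
  x = 3: f ≡ 0 at y ∈ {1, 2}; g ≡ 0 at y ∈ {2}; common: {2}.
  x = 4: f ≡ 0 at y ∈ {0, 3}; g ≡ 0 at y ∈ ∅; common: ∅.
Collecting: common zeros = {(3, 2)}, so the count is 1.
Comparison with the Bézout bound: 1 ≤ 4 = deg(f)·deg(g), as expected for curves with no common component (the affine F_5-count falls short of the bound because intersections may lie at infinity, over extension fields, or carry multiplicity).


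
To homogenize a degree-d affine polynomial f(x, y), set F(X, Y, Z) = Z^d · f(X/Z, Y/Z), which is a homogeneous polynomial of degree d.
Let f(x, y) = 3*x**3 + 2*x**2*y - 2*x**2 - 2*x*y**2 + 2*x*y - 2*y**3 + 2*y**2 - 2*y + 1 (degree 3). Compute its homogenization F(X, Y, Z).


F(X, Y, Z) = 3*X**3 + 2*X**2*Y - 2*X**2*Z - 2*X*Y**2 + 2*X*Y*Z - 2*Y**3 + 2*Y**2*Z - 2*Y*Z**2 + Z**3

deg(f) = 3.
Substitute x = X/Z, y = Y/Z into f, then multiply by Z^3.
  monomial 3·x^3·y^0 ↦ 3·X^3·Y^0·Z^0.
  monomial 2·x^2·y^1 ↦ 2·X^2·Y^1·Z^0.
  monomial -2·x^2·y^0 ↦ -2·X^2·Y^0·Z^1.
  monomial -2·x^1·y^2 ↦ -2·X^1·Y^2·Z^0.
  monomial 2·x^1·y^1 ↦ 2·X^1·Y^1·Z^1.
  monomial -2·x^0·y^3 ↦ -2·X^0·Y^3·Z^0.
  monomial 2·x^0·y^2 ↦ 2·X^0·Y^2·Z^1.
  monomial -2·x^0·y^1 ↦ -2·X^0·Y^1·Z^2.
  monomial 1·x^0·y^0 ↦ 1·X^0·Y^0·Z^3.
Collecting: F(X, Y, Z) = 3*X**3 + 2*X**2*Y - 2*X**2*Z - 2*X*Y**2 + 2*X*Y*Z - 2*Y**3 + 2*Y**2*Z - 2*Y*Z**2 + Z**3.


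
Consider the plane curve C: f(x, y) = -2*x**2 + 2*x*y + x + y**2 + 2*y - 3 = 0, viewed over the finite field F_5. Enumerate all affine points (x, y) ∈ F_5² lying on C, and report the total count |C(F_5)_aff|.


Affine F_5-points: {(0, 1), (0, 2), (3, 3), (3, 4), (4, 1), (4, 4)}; count = 6.

For each of the 25 pairs (x, y) ∈ F_5², evaluate f(x, y) mod 5. Record the zeros.
  x = 0: [0↦2, 1↦0, 2↦0, 3↦2, 4↦1]  zeros at y ∈ {1, 2}
  x = 1: [0↦1, 1↦1, 2↦3, 3↦2, 4↦3]  zeros at y ∈ ∅
  x = 2: [0↦1, 1↦3, 2↦2, 3↦3, 4↦1]  zeros at y ∈ ∅
  x = 3: [0↦2, 1↦1, 2↦2, 3↦0, 4↦0]  zeros at y ∈ {3, 4}
  x = 4: [0↦4, 1↦0, 2↦3, 3↦3, 4↦0]  zeros at y ∈ {1, 4}
Collecting zeros: affine points = {(0, 1), (0, 2), (3, 3), (3, 4), (4, 1), (4, 4)}.
Total count |C(F_5)_aff| = 6.


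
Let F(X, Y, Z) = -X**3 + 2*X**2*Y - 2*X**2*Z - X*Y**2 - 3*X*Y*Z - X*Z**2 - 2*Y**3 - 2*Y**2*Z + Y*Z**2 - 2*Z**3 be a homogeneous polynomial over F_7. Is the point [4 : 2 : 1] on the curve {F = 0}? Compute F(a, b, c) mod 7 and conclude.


F(4,2,1) ≡ 5 (mod 7); P is NOT on the curve.

Evaluate F(4, 2, 1) term-by-term (mod 7).
  -X**3 ↦ -1·64·1·1 = -64
  2*X**2*Y ↦ 2·16·2·1 = 64
  -2*X**2*Z ↦ -2·16·1·1 = -32
  -X*Y**2 ↦ -1·4·4·1 = -16
  -3*X*Y*Z ↦ -3·4·2·1 = -24
  -X*Z**2 ↦ -1·4·1·1 = -4
  -2*Y**3 ↦ -2·1·8·1 = -16
  -2*Y**2*Z ↦ -2·1·4·1 = -8
  Y*Z**2 ↦ 1·1·2·1 = 2
  -2*Z**3 ↦ -2·1·1·1 = -2
Sum: F(4, 2, 1) = (-64) + (64) + (-32) + (-16) + (-24) + (-4) + (-16) + (-8) + (2) + (-2) = -100.
Reducing mod 7: -100 ≡ 5 (mod 7).
Since F(a, b, c) ≡ 5 ≠ 0 (mod 7), P does NOT lie on the curve.


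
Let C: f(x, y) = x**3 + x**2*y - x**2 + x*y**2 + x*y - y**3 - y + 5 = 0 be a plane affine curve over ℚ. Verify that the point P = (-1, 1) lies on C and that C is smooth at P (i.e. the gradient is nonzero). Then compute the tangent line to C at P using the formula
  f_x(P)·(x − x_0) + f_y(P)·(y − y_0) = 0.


Tangent line at P: 5*x - 6*y + 11 = 0.

Step 1: f(-1, 1) = 0, so P lies on C.
Step 2: partial derivatives
  f_x(x, y) = 3*x**2 + 2*x*y - 2*x + y**2 + y, f_y(x, y) = x**2 + 2*x*y + x - 3*y**2 - 1.
  f_x(P) = 5, f_y(P) = -6 (gradient nonzero, so P is smooth).
Step 3: tangent line at P: 5·(x − -1) + -6·(y − 1) = 0.
Expanding: 5*x - 6*y + 11 = 0.


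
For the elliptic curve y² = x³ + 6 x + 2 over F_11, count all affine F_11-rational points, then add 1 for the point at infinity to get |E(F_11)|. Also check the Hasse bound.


Affine points = {(1, 3), (1, 8), (2, 0), (3, 5), (3, 6), (5, 5), (5, 6), (6, 1), (6, 10), (8, 1), (8, 10), (9, 2), (9, 9)}; affine count = 13; |E(F_11)| = 14.

Discriminant check: Δ ∝ 4a³ + 27b² = 4·6³ + 27·2² = 4·216 + 27·4 ≡ 4 (mod 11). Nonzero ⇒ E is nonsingular.
For each x ∈ F_11, compute rhs = x³ + 6·x + 2 mod 11, then count y ∈ F_11 with y² ≡ rhs.
  x = 0: rhs = 2, matching y values: none (0 points).
  x = 1: rhs = 9, matching y values: 3, 8 (2 points).
  x = 2: rhs = 0, matching y values: 0 (1 points).
  x = 3: rhs = 3, matching y values: 5, 6 (2 points).
  x = 4: rhs = 2, matching y values: none (0 points).
  x = 5: rhs = 3, matching y values: 5, 6 (2 points).
  x = 6: rhs = 1, matching y values: 1, 10 (2 points).
  x = 7: rhs = 2, matching y values: none (0 points).
  x = 8: rhs = 1, matching y values: 1, 10 (2 points).
  x = 9: rhs = 4, matching y values: 2, 9 (2 points).
  x = 10: rhs = 6, matching y values: none (0 points).
Total affine count: 13.
Full point count |E(F_11)| = 13 + 1 = 14.
Hasse bound: |14 − (11+1)| = |2| = 2 ≤ 2√11 ≈ 6.6332 ✓.


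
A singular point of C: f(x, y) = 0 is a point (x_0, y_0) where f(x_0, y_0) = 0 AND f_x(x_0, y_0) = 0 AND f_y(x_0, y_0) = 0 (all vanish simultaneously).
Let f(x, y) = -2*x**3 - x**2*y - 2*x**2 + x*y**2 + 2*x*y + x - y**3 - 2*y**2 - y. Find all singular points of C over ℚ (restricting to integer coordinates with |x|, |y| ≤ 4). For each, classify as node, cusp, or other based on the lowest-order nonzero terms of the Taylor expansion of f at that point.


Singular points: {(0, -1)}; classification: node.

Compute partial derivatives:
  f_x = -6*x**2 - 2*x*y - 4*x + y**2 + 2*y + 1.
  f_y = -x**2 + 2*x*y + 2*x - 3*y**2 - 4*y - 1.
Scan x_0 ∈ {−4, ..., 4}. For each x_0, f_y(x_0, y) is a polynomial in y; find its integer roots y ∈ {−4, ..., 4}, then test f_x and f at those candidates.
  x = -4: f_y(-4, y) = -3*y**2 - 12*y - 25; no integer root y with |y| ≤ 4.
  x = -3: f_y(-3, y) = -3*y**2 - 10*y - 16; no integer root y with |y| ≤ 4.
  x = -2: f_y(-2, y) = -3*y**2 - 8*y - 9; no integer root y with |y| ≤ 4.
  x = -1: f_y(-1, y) = -3*y**2 - 6*y - 4; no integer root y with |y| ≤ 4.
  x = 0: f_y(0, y) = -3*y**2 - 4*y - 1; vanishes at y ∈ {-1}. (0, -1): f_x = 0, f = 0 — SINGULAR.
  x = 1: f_y(1, y) = -3*y**2 - 2*y; vanishes at y ∈ {0}. (1, 0): f_x = -9 ≠ 0.
  x = 2: f_y(2, y) = -3*y**2 - 1; no integer root y with |y| ≤ 4.
  x = 3: f_y(3, y) = -3*y**2 + 2*y - 4; no integer root y with |y| ≤ 4.
  x = 4: f_y(4, y) = -3*y**2 + 4*y - 9; no integer root y with |y| ≤ 4.
Only singular point on the grid: (0, -1).
Classify: substitute x = 0 + u, y = -1 + v and expand: f = -2*u**3 - u**2*v - u**2 + u*v**2 - v**3 + v**2.
No constant or linear terms (consistent with a singular point). Quadratic part: -u**2 + v**2. Cubic part: -2*u**3 - u**2*v + u*v**2 - v**3.
The quadratic part v**2 - u**2 = (v − u)(v + u) splits into two distinct linear factors, so there are two distinct tangent lines y − -1 = ±(x − 0) — this is a node (ordinary double point).
Classification: node.


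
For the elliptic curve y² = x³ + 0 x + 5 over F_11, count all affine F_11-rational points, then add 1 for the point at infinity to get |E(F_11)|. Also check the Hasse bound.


Affine points = {(0, 4), (0, 7), (4, 5), (4, 6), (5, 3), (5, 8), (6, 1), (6, 10), (8, 0), (10, 2), (10, 9)}; affine count = 11; |E(F_11)| = 12.

Discriminant check: Δ ∝ 4a³ + 27b² = 4·0³ + 27·5² = 4·0 + 27·25 ≡ 4 (mod 11). Nonzero ⇒ E is nonsingular.
For each x ∈ F_11, compute rhs = x³ + 0·x + 5 mod 11, then count y ∈ F_11 with y² ≡ rhs.
  x = 0: rhs = 5, matching y values: 4, 7 (2 points).
  x = 1: rhs = 6, matching y values: none (0 points).
  x = 2: rhs = 2, matching y values: none (0 points).
  x = 3: rhs = 10, matching y values: none (0 points).
  x = 4: rhs = 3, matching y values: 5, 6 (2 points).
  x = 5: rhs = 9, matching y values: 3, 8 (2 points).
  x = 6: rhs = 1, matching y values: 1, 10 (2 points).
  x = 7: rhs = 7, matching y values: none (0 points).
  x = 8: rhs = 0, matching y values: 0 (1 points).
  x = 9: rhs = 8, matching y values: none (0 points).
  x = 10: rhs = 4, matching y values: 2, 9 (2 points).
Total affine count: 11.
Full point count |E(F_11)| = 11 + 1 = 12.
Hasse bound: |12 − (11+1)| = |0| = 0 ≤ 2√11 ≈ 6.6332 ✓.


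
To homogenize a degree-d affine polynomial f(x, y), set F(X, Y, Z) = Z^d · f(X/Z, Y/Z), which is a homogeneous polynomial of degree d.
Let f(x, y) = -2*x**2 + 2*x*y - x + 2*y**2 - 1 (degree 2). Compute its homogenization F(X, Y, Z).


F(X, Y, Z) = -2*X**2 + 2*X*Y - X*Z + 2*Y**2 - Z**2

deg(f) = 2.
Substitute x = X/Z, y = Y/Z into f, then multiply by Z^2.
  monomial -2·x^2·y^0 ↦ -2·X^2·Y^0·Z^0.
  monomial 2·x^1·y^1 ↦ 2·X^1·Y^1·Z^0.
  monomial -1·x^1·y^0 ↦ -1·X^1·Y^0·Z^1.
  monomial 2·x^0·y^2 ↦ 2·X^0·Y^2·Z^0.
  monomial -1·x^0·y^0 ↦ -1·X^0·Y^0·Z^2.
Collecting: F(X, Y, Z) = -2*X**2 + 2*X*Y - X*Z + 2*Y**2 - Z**2.


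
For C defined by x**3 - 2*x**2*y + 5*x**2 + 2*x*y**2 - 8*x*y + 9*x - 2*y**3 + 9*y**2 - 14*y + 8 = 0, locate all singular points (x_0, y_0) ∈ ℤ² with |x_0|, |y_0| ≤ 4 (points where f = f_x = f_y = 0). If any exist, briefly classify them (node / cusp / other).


Singular points: {(-1, 1)}; classification: cusp.

Compute partial derivatives:
  f_x = 3*x**2 - 4*x*y + 10*x + 2*y**2 - 8*y + 9.
  f_y = -2*x**2 + 4*x*y - 8*x - 6*y**2 + 18*y - 14.
Scan x_0 ∈ {−4, ..., 4}. For each x_0, f_y(x_0, y) is a polynomial in y; find its integer roots y ∈ {−4, ..., 4}, then test f_x and f at those candidates.
  x = -4: f_y(-4, y) = -6*y**2 + 2*y - 14; no integer root y with |y| ≤ 4.
  x = -3: f_y(-3, y) = -6*y**2 + 6*y - 8; no integer root y with |y| ≤ 4.
  x = -2: f_y(-2, y) = -6*y**2 + 10*y - 6; no integer root y with |y| ≤ 4.
  x = -1: f_y(-1, y) = -6*y**2 + 14*y - 8; vanishes at y ∈ {1}. (-1, 1): f_x = 0, f = 0 — SINGULAR.
  x = 0: f_y(0, y) = -6*y**2 + 18*y - 14; no integer root y with |y| ≤ 4.
  x = 1: f_y(1, y) = -6*y**2 + 22*y - 24; no integer root y with |y| ≤ 4.
  x = 2: f_y(2, y) = -6*y**2 + 26*y - 38; no integer root y with |y| ≤ 4.
  x = 3: f_y(3, y) = -6*y**2 + 30*y - 56; no integer root y with |y| ≤ 4.
  x = 4: f_y(4, y) = -6*y**2 + 34*y - 78; no integer root y with |y| ≤ 4.
Only singular point on the grid: (-1, 1).
Classify: substitute x = -1 + u, y = 1 + v and expand: f = u**3 - 2*u**2*v + 2*u*v**2 - 2*v**3 + v**2.
No constant or linear terms (consistent with a singular point). Quadratic part: v**2. Cubic part: u**3 - 2*u**2*v + 2*u*v**2 - 2*v**3.
The quadratic part v**2 is a perfect square, so there is a single (double) tangent line v = 0, i.e. y = 1. Restricting the cubic part to that line (v = 0) leaves u**3 ≠ 0, so f is not divisible by v and the branch is v² ≈ -u**3 to lowest order — this is a cusp.
Classification: cusp.


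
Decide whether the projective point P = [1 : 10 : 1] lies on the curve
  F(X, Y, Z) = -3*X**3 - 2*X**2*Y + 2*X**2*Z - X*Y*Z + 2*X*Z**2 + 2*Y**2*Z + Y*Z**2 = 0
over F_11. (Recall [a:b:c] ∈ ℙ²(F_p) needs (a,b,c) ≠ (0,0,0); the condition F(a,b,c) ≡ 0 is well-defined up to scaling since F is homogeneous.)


F(1,10,1) ≡ 5 (mod 11); P is NOT on the curve.

Evaluate F(1, 10, 1) term-by-term (mod 11).
  -3*X**3 ↦ -3·1·1·1 = -3
  -2*X**2*Y ↦ -2·1·10·1 = -20
  2*X**2*Z ↦ 2·1·1·1 = 2
  -X*Y*Z ↦ -1·1·10·1 = -10
  2*X*Z**2 ↦ 2·1·1·1 = 2
  2*Y**2*Z ↦ 2·1·100·1 = 200
  Y*Z**2 ↦ 1·1·10·1 = 10
Sum: F(1, 10, 1) = (-3) + (-20) + (2) + (-10) + (2) + (200) + (10) = 181.
Reducing mod 11: 181 ≡ 5 (mod 11).
Since F(a, b, c) ≡ 5 ≠ 0 (mod 11), P does NOT lie on the curve.


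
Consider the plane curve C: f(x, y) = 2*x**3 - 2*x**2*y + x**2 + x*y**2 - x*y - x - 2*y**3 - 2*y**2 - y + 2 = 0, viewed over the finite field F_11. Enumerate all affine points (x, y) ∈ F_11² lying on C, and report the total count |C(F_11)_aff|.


Affine F_11-points: {(1, 7), (2, 10), (4, 6), (5, 3), (6, 3), (7, 1), (8, 3), (8, 5), (8, 6), (10, 6)}; count = 10.

For each of the 121 pairs (x, y) ∈ F_11², evaluate f(x, y) mod 11. Record the zeros.
  x = 0: [0↦2, 1↦8, 2↦9, 3↦4, 4↦3, 5↦5, 6↦9, 7↦3, 8↦8, 9↦1, 10↦3]  zeros at y ∈ ∅
  x = 1: [0↦4, 1↦8, 2↦9, 3↦6, 4↦9, 5↦6, 6↦7, 7↦0, 8↦6, 9↦2, 10↦9]  zeros at y ∈ {7}
  x = 2: [0↦9, 1↦7, 2↦4, 3↦10, 4↦2, 5↦1, 6↦6, 7↦5, 8↦8, 9↦3, 10↦0]  zeros at y ∈ {10}
  x = 3: [0↦7, 1↦6, 2↦6, 3↦6, 4↦5, 5↦2, 6↦7, 7↦8, 8↦4, 9↦5, 10↦10]  zeros at y ∈ ∅
  x = 4: [0↦10, 1↦6, 2↦5, 3↦6, 4↦8, 5↦10, 6↦0, 7↦10, 8↦6, 9↦9, 10↦7]  zeros at y ∈ {6}
  x = 5: [0↦8, 1↦8, 2↦2, 3↦0, 4↦1, 5↦4, 6↦8, 7↦1, 8↦4, 9↦5, 10↦3]  zeros at y ∈ {3}
  x = 6: [0↦2, 1↦2, 2↦9, 3↦0, 4↦7, 5↦7, 6↦10, 7↦4, 8↦10, 9↦5, 10↦10]  zeros at y ∈ {3}
  x = 7: [0↦4, 1↦0, 2↦5, 3↦7, 4↦5, 5↦9, 6↦7, 7↦9, 8↦3, 9↦10, 10↦7]  zeros at y ∈ {1}
  x = 8: [0↦4, 1↦3, 2↦2, 3↦0, 4↦7, 5↦0, 6↦0, 7↦6, 8↦6, 9↦10, 10↦6]  zeros at y ∈ {3, 5, 6}
  x = 9: [0↦3, 1↦1, 2↦1, 3↦2, 4↦3, 5↦3, 6↦1, 7↦7, 8↦9, 9↦6, 10↦8]  zeros at y ∈ ∅
  x = 10: [0↦2, 1↦6, 2↦3, 3↦3, 4↦5, 5↦8, 6↦0, 7↦2, 8↦2, 9↦10, 10↦3]  zeros at y ∈ {6}
Collecting zeros: affine points = {(1, 7), (2, 10), (4, 6), (5, 3), (6, 3), (7, 1), (8, 3), (8, 5), (8, 6), (10, 6)}.
Total count |C(F_11)_aff| = 10.


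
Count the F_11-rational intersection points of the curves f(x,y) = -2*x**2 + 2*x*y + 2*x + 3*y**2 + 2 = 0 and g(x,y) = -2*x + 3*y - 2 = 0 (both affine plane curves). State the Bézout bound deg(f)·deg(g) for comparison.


Common zeros: ∅; count = 0; Bézout bound = 2.

deg(f) = 2, deg(g) = 1, so Bézout bound = 2.
Scan x ∈ F_11. For each x, list the y ∈ F_11 with f(x, y) ≡ 0 and those with g(x, y) ≡ 0 (mod 11); the common zeros in that column are the intersection.
  x = 0: f ≡ 0 at y ∈ {5, 6}; g ≡ 0 at y ∈ {8}; common: ∅.
  x = 1: f ≡ 0 at y ∈ ∅; g ≡ 0 at y ∈ {5}; common: ∅.
  x = 2: f ≡ 0 at y ∈ ∅; g ≡ 0 at y ∈ {2}; common: ∅.
  x = 3: f ≡ 0 at y ∈ ∅; g ≡ 0 at y ∈ {10}; common: ∅.
  x = 4: f ≡ 0 at y ∈ {0, 1}; g ≡ 0 at y ∈ {7}; common: ∅.
  x = 5: f ≡ 0 at y ∈ ∅; g ≡ 0 at y ∈ {4}; common: ∅.
  x = 6: f ≡ 0 at y ∈ {2, 5}; g ≡ 0 at y ∈ {1}; common: ∅.
  x = 7: f ≡ 0 at y ∈ {4, 6}; g ≡ 0 at y ∈ {9}; common: ∅.
  x = 8: f ≡ 0 at y ∈ {0, 2}; g ≡ 0 at y ∈ {6}; common: ∅.
  x = 9: f ≡ 0 at y ∈ {1, 4}; g ≡ 0 at y ∈ {3}; common: ∅.
  x = 10: f ≡ 0 at y ∈ ∅; g ≡ 0 at y ∈ {0}; common: ∅.
Collecting: common zeros = ∅, so the count is 0.
Comparison with the Bézout bound: 0 ≤ 2 = deg(f)·deg(g), as expected for curves with no common component (the affine F_11-count falls short of the bound because intersections may lie at infinity, over extension fields, or carry multiplicity).


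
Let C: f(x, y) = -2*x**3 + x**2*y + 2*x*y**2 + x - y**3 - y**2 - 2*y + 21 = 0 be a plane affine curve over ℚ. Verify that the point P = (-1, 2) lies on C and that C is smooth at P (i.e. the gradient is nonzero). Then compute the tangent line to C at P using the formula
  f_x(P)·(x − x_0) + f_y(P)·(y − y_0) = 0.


Tangent line at P: -x - 25*y + 49 = 0.

Step 1: f(-1, 2) = 0, so P lies on C.
Step 2: partial derivatives
  f_x(x, y) = -6*x**2 + 2*x*y + 2*y**2 + 1, f_y(x, y) = x**2 + 4*x*y - 3*y**2 - 2*y - 2.
  f_x(P) = -1, f_y(P) = -25 (gradient nonzero, so P is smooth).
Step 3: tangent line at P: -1·(x − -1) + -25·(y − 2) = 0.
Expanding: -x - 25*y + 49 = 0.


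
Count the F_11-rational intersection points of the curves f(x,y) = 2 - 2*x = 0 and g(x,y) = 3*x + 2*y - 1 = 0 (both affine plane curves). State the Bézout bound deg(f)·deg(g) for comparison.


Common zeros: {(1, 10)}; count = 1; Bézout bound = 1.

deg(f) = 1, deg(g) = 1, so Bézout bound = 1.
Scan x ∈ F_11. For each x, list the y ∈ F_11 with f(x, y) ≡ 0 and those with g(x, y) ≡ 0 (mod 11); the common zeros in that column are the intersection.
  x = 0: f ≡ 0 at y ∈ ∅; g ≡ 0 at y ∈ {6}; common: ∅.
  x = 1: f ≡ 0 at y ∈ {0, 1, 2, 3, 4, 5, 6, 7, 8, 9, 10}; g ≡ 0 at y ∈ {10}; common: {10}.
  x = 2: f ≡ 0 at y ∈ ∅; g ≡ 0 at y ∈ {3}; common: ∅.
  x = 3: f ≡ 0 at y ∈ ∅; g ≡ 0 at y ∈ {7}; common: ∅.
  x = 4: f ≡ 0 at y ∈ ∅; g ≡ 0 at y ∈ {0}; common: ∅.
  x = 5: f ≡ 0 at y ∈ ∅; g ≡ 0 at y ∈ {4}; common: ∅.
  x = 6: f ≡ 0 at y ∈ ∅; g ≡ 0 at y ∈ {8}; common: ∅.
  x = 7: f ≡ 0 at y ∈ ∅; g ≡ 0 at y ∈ {1}; common: ∅.
  x = 8: f ≡ 0 at y ∈ ∅; g ≡ 0 at y ∈ {5}; common: ∅.
  x = 9: f ≡ 0 at y ∈ ∅; g ≡ 0 at y ∈ {9}; common: ∅.
  x = 10: f ≡ 0 at y ∈ ∅; g ≡ 0 at y ∈ {2}; common: ∅.
Collecting: common zeros = {(1, 10)}, so the count is 1.
Comparison with the Bézout bound: 1 ≤ 1 = deg(f)·deg(g), as expected for curves with no common component (the bound is attained).
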